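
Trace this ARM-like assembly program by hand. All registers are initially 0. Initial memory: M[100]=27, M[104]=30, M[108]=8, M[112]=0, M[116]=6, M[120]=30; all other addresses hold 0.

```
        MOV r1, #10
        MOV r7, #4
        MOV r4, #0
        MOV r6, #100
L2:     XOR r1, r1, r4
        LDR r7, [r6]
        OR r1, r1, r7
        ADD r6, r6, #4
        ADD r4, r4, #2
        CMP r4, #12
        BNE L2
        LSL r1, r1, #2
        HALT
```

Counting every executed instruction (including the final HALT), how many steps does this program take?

48

after MOV r1, #10: r1=10
after MOV r7, #4: r7=4
after MOV r4, #0: r4=0
after MOV r6, #100: r6=100
after XOR r1, r1, r4: r1=10^0=10
after LDR r7, [r6]: r7=M[100]=27
after OR r1, r1, r7: r1=10|27=27
after ADD r6, r6, #4: r6=100+4=104
after ADD r4, r4, #2: r4=0+2=2
CMP r4, #12  (cmp 2,12)
BNE L2: taken
after XOR r1, r1, r4: r1=27^2=25
after LDR r7, [r6]: r7=M[104]=30
after OR r1, r1, r7: r1=25|30=31
after ADD r6, r6, #4: r6=104+4=108
after ADD r4, r4, #2: r4=2+2=4
CMP r4, #12  (cmp 4,12)
BNE L2: taken
after XOR r1, r1, r4: r1=31^4=27
after LDR r7, [r6]: r7=M[108]=8
after OR r1, r1, r7: r1=27|8=27
after ADD r6, r6, #4: r6=108+4=112
after ADD r4, r4, #2: r4=4+2=6
CMP r4, #12  (cmp 6,12)
BNE L2: taken
after XOR r1, r1, r4: r1=27^6=29
after LDR r7, [r6]: r7=M[112]=0
after OR r1, r1, r7: r1=29|0=29
after ADD r6, r6, #4: r6=112+4=116
after ADD r4, r4, #2: r4=6+2=8
CMP r4, #12  (cmp 8,12)
BNE L2: taken
after XOR r1, r1, r4: r1=29^8=21
after LDR r7, [r6]: r7=M[116]=6
after OR r1, r1, r7: r1=21|6=23
after ADD r6, r6, #4: r6=116+4=120
after ADD r4, r4, #2: r4=8+2=10
CMP r4, #12  (cmp 10,12)
BNE L2: taken
after XOR r1, r1, r4: r1=23^10=29
after LDR r7, [r6]: r7=M[120]=30
after OR r1, r1, r7: r1=29|30=31
after ADD r6, r6, #4: r6=120+4=124
after ADD r4, r4, #2: r4=10+2=12
CMP r4, #12  (cmp 12,12)
BNE L2: not taken
after LSL r1, r1, #2: r1=31<<2=124
halt.
Total executed instructions: 48.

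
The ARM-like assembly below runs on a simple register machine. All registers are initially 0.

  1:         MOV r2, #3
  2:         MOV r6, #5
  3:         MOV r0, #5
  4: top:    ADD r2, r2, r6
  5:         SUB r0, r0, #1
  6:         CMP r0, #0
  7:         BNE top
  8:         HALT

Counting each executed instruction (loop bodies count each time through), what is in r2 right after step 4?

MOV r2, #3 → r2=3
MOV r6, #5 → r6=5
MOV r0, #5 → r0=5
ADD r2, r2, r6 → r2=3+5=8
After step 4: r2 = 8.

8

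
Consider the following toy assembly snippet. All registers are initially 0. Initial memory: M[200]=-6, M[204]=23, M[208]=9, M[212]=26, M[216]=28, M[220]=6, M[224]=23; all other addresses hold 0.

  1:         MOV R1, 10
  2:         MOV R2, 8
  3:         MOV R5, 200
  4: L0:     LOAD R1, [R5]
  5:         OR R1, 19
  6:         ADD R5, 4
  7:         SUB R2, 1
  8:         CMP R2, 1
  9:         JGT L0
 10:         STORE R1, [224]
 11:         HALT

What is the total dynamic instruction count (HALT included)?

47

after MOV R1, 10: R1=10
after MOV R2, 8: R2=8
after MOV R5, 200: R5=200
after LOAD R1, [R5]: R1=M[200]=-6
after OR R1, 19: R1=(-6)|19=-5
after ADD R5, 4: R5=200+4=204
after SUB R2, 1: R2=8-1=7
CMP R2, 1  (cmp 7,1)
JGT L0: taken
after LOAD R1, [R5]: R1=M[204]=23
after OR R1, 19: R1=23|19=23
after ADD R5, 4: R5=204+4=208
after SUB R2, 1: R2=7-1=6
CMP R2, 1  (cmp 6,1)
JGT L0: taken
after LOAD R1, [R5]: R1=M[208]=9
after OR R1, 19: R1=9|19=27
after ADD R5, 4: R5=208+4=212
after SUB R2, 1: R2=6-1=5
CMP R2, 1  (cmp 5,1)
JGT L0: taken
after LOAD R1, [R5]: R1=M[212]=26
after OR R1, 19: R1=26|19=27
after ADD R5, 4: R5=212+4=216
after SUB R2, 1: R2=5-1=4
CMP R2, 1  (cmp 4,1)
JGT L0: taken
after LOAD R1, [R5]: R1=M[216]=28
after OR R1, 19: R1=28|19=31
after ADD R5, 4: R5=216+4=220
after SUB R2, 1: R2=4-1=3
CMP R2, 1  (cmp 3,1)
JGT L0: taken
after LOAD R1, [R5]: R1=M[220]=6
after OR R1, 19: R1=6|19=23
after ADD R5, 4: R5=220+4=224
after SUB R2, 1: R2=3-1=2
CMP R2, 1  (cmp 2,1)
JGT L0: taken
after LOAD R1, [R5]: R1=M[224]=23
after OR R1, 19: R1=23|19=23
after ADD R5, 4: R5=224+4=228
after SUB R2, 1: R2=2-1=1
CMP R2, 1  (cmp 1,1)
JGT L0: not taken
STORE R1, [224] → M[224]=23
halt.
Total executed instructions: 47.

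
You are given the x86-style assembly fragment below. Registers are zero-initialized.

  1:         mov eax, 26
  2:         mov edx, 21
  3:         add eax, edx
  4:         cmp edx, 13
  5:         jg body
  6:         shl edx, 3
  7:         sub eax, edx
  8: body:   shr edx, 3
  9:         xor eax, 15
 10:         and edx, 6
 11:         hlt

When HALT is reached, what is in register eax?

32

mov eax, 26 → eax=26
mov edx, 21 → edx=21
add eax, edx → eax=26+21=47
cmp edx, 13  (cmp 21,13)
jg body: taken
shr edx, 3 → edx=21>>3=2
xor eax, 15 → eax=47^15=32
and edx, 6 → edx=2&6=2
halt.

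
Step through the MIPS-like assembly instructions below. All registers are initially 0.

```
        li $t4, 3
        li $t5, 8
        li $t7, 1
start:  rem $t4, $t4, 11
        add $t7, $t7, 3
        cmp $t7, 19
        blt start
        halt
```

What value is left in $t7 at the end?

19

$t4=3
$t5=8
$t7=1
$t4=3%11=3
$t7=1+3=4
cmp $t7, 19  (cmp 4,19)
blt start: taken
$t4=3%11=3
$t7=4+3=7
cmp $t7, 19  (cmp 7,19)
blt start: taken
$t4=3%11=3
$t7=7+3=10
cmp $t7, 19  (cmp 10,19)
blt start: taken
$t4=3%11=3
$t7=10+3=13
cmp $t7, 19  (cmp 13,19)
blt start: taken
$t4=3%11=3
$t7=13+3=16
cmp $t7, 19  (cmp 16,19)
blt start: taken
$t4=3%11=3
$t7=16+3=19
cmp $t7, 19  (cmp 19,19)
blt start: not taken
halt.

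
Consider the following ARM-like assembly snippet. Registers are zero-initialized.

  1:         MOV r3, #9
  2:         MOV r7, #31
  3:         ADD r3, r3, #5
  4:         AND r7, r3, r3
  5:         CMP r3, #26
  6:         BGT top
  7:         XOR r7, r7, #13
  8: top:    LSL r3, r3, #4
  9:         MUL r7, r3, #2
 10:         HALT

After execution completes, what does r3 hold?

MOV r3, #9 → r3=9
MOV r7, #31 → r7=31
ADD r3, r3, #5 → r3=9+5=14
AND r7, r3, r3 → r7=14&14=14
CMP r3, #26  (cmp 14,26)
BGT top: not taken
XOR r7, r7, #13 → r7=14^13=3
LSL r3, r3, #4 → r3=14<<4=224
MUL r7, r3, #2 → r7=224*2=448
halt.

224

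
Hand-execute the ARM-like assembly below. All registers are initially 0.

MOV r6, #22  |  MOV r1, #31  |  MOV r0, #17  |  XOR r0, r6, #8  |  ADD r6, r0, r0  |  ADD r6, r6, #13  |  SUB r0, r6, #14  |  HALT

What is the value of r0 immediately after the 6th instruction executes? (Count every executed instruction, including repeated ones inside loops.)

r6=22
r1=31
r0=17
r0=22^8=30
r6=30+30=60
r6=60+13=73
After step 6: r0 = 30.

30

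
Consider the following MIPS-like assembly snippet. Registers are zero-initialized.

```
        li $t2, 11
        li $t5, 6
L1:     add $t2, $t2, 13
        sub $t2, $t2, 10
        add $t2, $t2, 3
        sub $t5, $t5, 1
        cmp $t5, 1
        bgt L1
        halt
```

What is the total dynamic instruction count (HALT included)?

$t2=11
$t5=6
$t2=11+13=24
$t2=24-10=14
$t2=14+3=17
$t5=6-1=5
cmp $t5, 1  (cmp 5,1)
bgt L1: taken
$t2=17+13=30
$t2=30-10=20
$t2=20+3=23
$t5=5-1=4
cmp $t5, 1  (cmp 4,1)
bgt L1: taken
$t2=23+13=36
$t2=36-10=26
$t2=26+3=29
$t5=4-1=3
cmp $t5, 1  (cmp 3,1)
bgt L1: taken
$t2=29+13=42
$t2=42-10=32
$t2=32+3=35
$t5=3-1=2
cmp $t5, 1  (cmp 2,1)
bgt L1: taken
$t2=35+13=48
$t2=48-10=38
$t2=38+3=41
$t5=2-1=1
cmp $t5, 1  (cmp 1,1)
bgt L1: not taken
halt.
Total executed instructions: 33.

33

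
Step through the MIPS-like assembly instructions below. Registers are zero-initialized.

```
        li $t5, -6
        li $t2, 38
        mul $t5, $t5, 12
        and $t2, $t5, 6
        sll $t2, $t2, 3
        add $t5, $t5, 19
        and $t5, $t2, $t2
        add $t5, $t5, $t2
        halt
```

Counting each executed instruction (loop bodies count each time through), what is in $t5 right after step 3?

$t5=-6
$t2=38
$t5=(-6)*12=-72
After step 3: $t5 = -72.

-72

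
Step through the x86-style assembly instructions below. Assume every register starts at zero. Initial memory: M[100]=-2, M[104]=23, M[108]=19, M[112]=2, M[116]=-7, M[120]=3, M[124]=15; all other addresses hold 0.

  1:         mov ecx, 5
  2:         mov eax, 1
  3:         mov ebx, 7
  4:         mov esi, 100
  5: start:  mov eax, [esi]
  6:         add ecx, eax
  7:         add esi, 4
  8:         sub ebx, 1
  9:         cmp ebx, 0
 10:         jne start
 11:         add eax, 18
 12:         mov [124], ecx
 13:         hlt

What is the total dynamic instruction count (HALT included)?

49

mov ecx, 5 → ecx=5
mov eax, 1 → eax=1
mov ebx, 7 → ebx=7
mov esi, 100 → esi=100
mov eax, [esi] → eax=M[100]=-2
add ecx, eax → ecx=5+(-2)=3
add esi, 4 → esi=100+4=104
sub ebx, 1 → ebx=7-1=6
cmp ebx, 0  (cmp 6,0)
jne start: taken
mov eax, [esi] → eax=M[104]=23
add ecx, eax → ecx=3+23=26
add esi, 4 → esi=104+4=108
sub ebx, 1 → ebx=6-1=5
cmp ebx, 0  (cmp 5,0)
jne start: taken
mov eax, [esi] → eax=M[108]=19
add ecx, eax → ecx=26+19=45
add esi, 4 → esi=108+4=112
sub ebx, 1 → ebx=5-1=4
cmp ebx, 0  (cmp 4,0)
jne start: taken
mov eax, [esi] → eax=M[112]=2
add ecx, eax → ecx=45+2=47
add esi, 4 → esi=112+4=116
sub ebx, 1 → ebx=4-1=3
cmp ebx, 0  (cmp 3,0)
jne start: taken
mov eax, [esi] → eax=M[116]=-7
add ecx, eax → ecx=47+(-7)=40
add esi, 4 → esi=116+4=120
sub ebx, 1 → ebx=3-1=2
cmp ebx, 0  (cmp 2,0)
jne start: taken
mov eax, [esi] → eax=M[120]=3
add ecx, eax → ecx=40+3=43
add esi, 4 → esi=120+4=124
sub ebx, 1 → ebx=2-1=1
cmp ebx, 0  (cmp 1,0)
jne start: taken
mov eax, [esi] → eax=M[124]=15
add ecx, eax → ecx=43+15=58
add esi, 4 → esi=124+4=128
sub ebx, 1 → ebx=1-1=0
cmp ebx, 0  (cmp 0,0)
jne start: not taken
add eax, 18 → eax=15+18=33
mov [124], ecx → M[124]=58
halt.
Total executed instructions: 49.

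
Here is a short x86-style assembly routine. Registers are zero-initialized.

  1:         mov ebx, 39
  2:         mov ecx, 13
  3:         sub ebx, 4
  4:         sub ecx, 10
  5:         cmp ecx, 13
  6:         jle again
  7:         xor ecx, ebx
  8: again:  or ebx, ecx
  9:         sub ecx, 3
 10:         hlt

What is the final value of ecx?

after mov ebx, 39: ebx=39
after mov ecx, 13: ecx=13
after sub ebx, 4: ebx=39-4=35
after sub ecx, 10: ecx=13-10=3
cmp ecx, 13  (cmp 3,13)
jle again: taken
after or ebx, ecx: ebx=35|3=35
after sub ecx, 3: ecx=3-3=0
halt.

0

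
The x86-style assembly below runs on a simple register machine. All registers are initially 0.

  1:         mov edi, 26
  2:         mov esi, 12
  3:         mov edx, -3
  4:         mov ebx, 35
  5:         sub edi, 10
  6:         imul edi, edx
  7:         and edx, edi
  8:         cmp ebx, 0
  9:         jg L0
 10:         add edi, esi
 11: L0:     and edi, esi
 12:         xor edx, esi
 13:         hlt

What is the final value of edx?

-36

mov edi, 26 → edi=26
mov esi, 12 → esi=12
mov edx, -3 → edx=-3
mov ebx, 35 → ebx=35
sub edi, 10 → edi=26-10=16
imul edi, edx → edi=16*(-3)=-48
and edx, edi → edx=(-3)&(-48)=-48
cmp ebx, 0  (cmp 35,0)
jg L0: taken
and edi, esi → edi=(-48)&12=0
xor edx, esi → edx=(-48)^12=-36
halt.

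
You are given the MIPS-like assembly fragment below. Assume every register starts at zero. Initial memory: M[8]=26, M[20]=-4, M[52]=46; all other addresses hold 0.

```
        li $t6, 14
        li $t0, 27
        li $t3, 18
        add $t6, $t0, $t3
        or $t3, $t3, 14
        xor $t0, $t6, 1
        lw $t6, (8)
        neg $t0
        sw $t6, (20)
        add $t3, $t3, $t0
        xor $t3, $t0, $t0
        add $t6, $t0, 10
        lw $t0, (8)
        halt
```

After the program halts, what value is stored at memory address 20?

li $t6, 14 → $t6=14
li $t0, 27 → $t0=27
li $t3, 18 → $t3=18
add $t6, $t0, $t3 → $t6=27+18=45
or $t3, $t3, 14 → $t3=18|14=30
xor $t0, $t6, 1 → $t0=45^1=44
lw $t6, (8) → $t6=M[8]=26
neg $t0 → $t0=-(44)=-44
sw $t6, (20) → M[20]=26
add $t3, $t3, $t0 → $t3=30+(-44)=-14
xor $t3, $t0, $t0 → $t3=(-44)^(-44)=0
add $t6, $t0, 10 → $t6=(-44)+10=-34
lw $t0, (8) → $t0=M[8]=26
halt.

26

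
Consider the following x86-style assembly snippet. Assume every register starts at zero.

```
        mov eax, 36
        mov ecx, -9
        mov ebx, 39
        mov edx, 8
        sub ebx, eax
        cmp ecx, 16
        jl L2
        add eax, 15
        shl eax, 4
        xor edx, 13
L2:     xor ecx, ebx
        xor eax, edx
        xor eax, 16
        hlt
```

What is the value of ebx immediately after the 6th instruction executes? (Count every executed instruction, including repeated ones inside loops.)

after mov eax, 36: eax=36
after mov ecx, -9: ecx=-9
after mov ebx, 39: ebx=39
after mov edx, 8: edx=8
after sub ebx, eax: ebx=39-36=3
cmp ecx, 16  (cmp -9,16)
After step 6: ebx = 3.

3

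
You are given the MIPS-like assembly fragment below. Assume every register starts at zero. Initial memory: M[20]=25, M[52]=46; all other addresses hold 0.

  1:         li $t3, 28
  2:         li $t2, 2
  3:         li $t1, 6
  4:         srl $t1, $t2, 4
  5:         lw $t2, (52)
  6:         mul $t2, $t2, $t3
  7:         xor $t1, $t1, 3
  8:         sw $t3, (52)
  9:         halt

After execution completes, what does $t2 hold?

1288

$t3=28
$t2=2
$t1=6
$t1=2>>4=0
$t2=M[52]=46
$t2=46*28=1288
$t1=0^3=3
sw $t3, (52) → M[52]=28
halt.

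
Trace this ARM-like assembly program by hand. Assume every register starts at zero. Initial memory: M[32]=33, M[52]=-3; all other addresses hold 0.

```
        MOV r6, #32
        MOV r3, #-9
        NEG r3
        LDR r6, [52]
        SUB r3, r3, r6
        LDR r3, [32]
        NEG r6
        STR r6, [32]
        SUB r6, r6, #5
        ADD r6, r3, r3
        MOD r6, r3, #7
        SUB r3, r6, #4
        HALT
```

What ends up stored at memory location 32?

r6=32
r3=-9
r3=-(-9)=9
r6=M[52]=-3
r3=9-(-3)=12
r3=M[32]=33
r6=-(-3)=3
STR r6, [32] → M[32]=3
r6=3-5=-2
r6=33+33=66
r6=33%7=5
r3=5-4=1
halt.

3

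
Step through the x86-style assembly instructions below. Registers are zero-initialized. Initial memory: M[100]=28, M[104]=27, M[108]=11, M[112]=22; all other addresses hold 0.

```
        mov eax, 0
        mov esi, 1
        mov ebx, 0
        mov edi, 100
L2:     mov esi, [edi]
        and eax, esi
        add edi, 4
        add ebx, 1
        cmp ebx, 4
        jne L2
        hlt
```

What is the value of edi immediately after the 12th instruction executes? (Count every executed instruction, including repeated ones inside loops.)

104

mov eax, 0 → eax=0
mov esi, 1 → esi=1
mov ebx, 0 → ebx=0
mov edi, 100 → edi=100
mov esi, [edi] → esi=M[100]=28
and eax, esi → eax=0&28=0
add edi, 4 → edi=100+4=104
add ebx, 1 → ebx=0+1=1
cmp ebx, 4  (cmp 1,4)
jne L2: taken
mov esi, [edi] → esi=M[104]=27
and eax, esi → eax=0&27=0
After step 12: edi = 104.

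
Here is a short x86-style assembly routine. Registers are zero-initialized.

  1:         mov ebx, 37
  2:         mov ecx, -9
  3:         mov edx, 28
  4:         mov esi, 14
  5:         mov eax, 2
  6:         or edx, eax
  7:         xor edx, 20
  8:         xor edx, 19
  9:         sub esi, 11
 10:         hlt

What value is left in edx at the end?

25

mov ebx, 37 → ebx=37
mov ecx, -9 → ecx=-9
mov edx, 28 → edx=28
mov esi, 14 → esi=14
mov eax, 2 → eax=2
or edx, eax → edx=28|2=30
xor edx, 20 → edx=30^20=10
xor edx, 19 → edx=10^19=25
sub esi, 11 → esi=14-11=3
halt.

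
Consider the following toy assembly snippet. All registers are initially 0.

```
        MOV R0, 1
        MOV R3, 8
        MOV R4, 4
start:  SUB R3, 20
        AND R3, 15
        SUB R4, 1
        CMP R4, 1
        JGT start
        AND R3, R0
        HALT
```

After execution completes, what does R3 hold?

R0=1
R3=8
R4=4
R3=8-20=-12
R3=(-12)&15=4
R4=4-1=3
CMP R4, 1  (cmp 3,1)
JGT start: taken
R3=4-20=-16
R3=(-16)&15=0
R4=3-1=2
CMP R4, 1  (cmp 2,1)
JGT start: taken
R3=0-20=-20
R3=(-20)&15=12
R4=2-1=1
CMP R4, 1  (cmp 1,1)
JGT start: not taken
R3=12&1=0
halt.

0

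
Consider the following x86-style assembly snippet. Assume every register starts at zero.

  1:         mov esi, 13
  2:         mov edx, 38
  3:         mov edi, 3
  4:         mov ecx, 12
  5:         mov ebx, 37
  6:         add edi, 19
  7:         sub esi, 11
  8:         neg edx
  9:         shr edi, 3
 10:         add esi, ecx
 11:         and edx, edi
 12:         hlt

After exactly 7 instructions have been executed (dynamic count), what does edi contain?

mov esi, 13 → esi=13
mov edx, 38 → edx=38
mov edi, 3 → edi=3
mov ecx, 12 → ecx=12
mov ebx, 37 → ebx=37
add edi, 19 → edi=3+19=22
sub esi, 11 → esi=13-11=2
After step 7: edi = 22.

22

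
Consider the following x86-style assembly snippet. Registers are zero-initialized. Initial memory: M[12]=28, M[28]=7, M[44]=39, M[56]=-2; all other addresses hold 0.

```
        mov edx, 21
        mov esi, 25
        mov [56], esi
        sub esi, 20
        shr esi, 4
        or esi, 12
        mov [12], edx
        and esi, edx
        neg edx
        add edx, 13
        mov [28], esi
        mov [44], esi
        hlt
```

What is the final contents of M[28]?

edx=21
esi=25
mov [56], esi → M[56]=25
esi=25-20=5
esi=5>>4=0
esi=0|12=12
mov [12], edx → M[12]=21
esi=12&21=4
edx=-(21)=-21
edx=(-21)+13=-8
mov [28], esi → M[28]=4
mov [44], esi → M[44]=4
halt.

4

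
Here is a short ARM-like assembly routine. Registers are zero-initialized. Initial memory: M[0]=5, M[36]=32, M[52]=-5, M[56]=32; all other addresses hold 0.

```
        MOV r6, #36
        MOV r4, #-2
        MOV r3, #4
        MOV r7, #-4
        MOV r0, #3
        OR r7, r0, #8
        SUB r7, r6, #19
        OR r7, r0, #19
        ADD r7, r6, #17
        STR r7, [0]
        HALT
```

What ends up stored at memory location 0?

after MOV r6, #36: r6=36
after MOV r4, #-2: r4=-2
after MOV r3, #4: r3=4
after MOV r7, #-4: r7=-4
after MOV r0, #3: r0=3
after OR r7, r0, #8: r7=3|8=11
after SUB r7, r6, #19: r7=36-19=17
after OR r7, r0, #19: r7=3|19=19
after ADD r7, r6, #17: r7=36+17=53
STR r7, [0] → M[0]=53
halt.

53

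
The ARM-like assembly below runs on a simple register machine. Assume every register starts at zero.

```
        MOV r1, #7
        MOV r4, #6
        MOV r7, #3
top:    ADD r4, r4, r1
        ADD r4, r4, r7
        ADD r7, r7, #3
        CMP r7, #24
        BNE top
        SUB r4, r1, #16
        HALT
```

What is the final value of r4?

-9

MOV r1, #7 → r1=7
MOV r4, #6 → r4=6
MOV r7, #3 → r7=3
ADD r4, r4, r1 → r4=6+7=13
ADD r4, r4, r7 → r4=13+3=16
ADD r7, r7, #3 → r7=3+3=6
CMP r7, #24  (cmp 6,24)
BNE top: taken
ADD r4, r4, r1 → r4=16+7=23
ADD r4, r4, r7 → r4=23+6=29
ADD r7, r7, #3 → r7=6+3=9
CMP r7, #24  (cmp 9,24)
BNE top: taken
ADD r4, r4, r1 → r4=29+7=36
ADD r4, r4, r7 → r4=36+9=45
ADD r7, r7, #3 → r7=9+3=12
CMP r7, #24  (cmp 12,24)
BNE top: taken
ADD r4, r4, r1 → r4=45+7=52
ADD r4, r4, r7 → r4=52+12=64
ADD r7, r7, #3 → r7=12+3=15
CMP r7, #24  (cmp 15,24)
BNE top: taken
ADD r4, r4, r1 → r4=64+7=71
ADD r4, r4, r7 → r4=71+15=86
ADD r7, r7, #3 → r7=15+3=18
CMP r7, #24  (cmp 18,24)
BNE top: taken
ADD r4, r4, r1 → r4=86+7=93
ADD r4, r4, r7 → r4=93+18=111
ADD r7, r7, #3 → r7=18+3=21
CMP r7, #24  (cmp 21,24)
BNE top: taken
ADD r4, r4, r1 → r4=111+7=118
ADD r4, r4, r7 → r4=118+21=139
ADD r7, r7, #3 → r7=21+3=24
CMP r7, #24  (cmp 24,24)
BNE top: not taken
SUB r4, r1, #16 → r4=7-16=-9
halt.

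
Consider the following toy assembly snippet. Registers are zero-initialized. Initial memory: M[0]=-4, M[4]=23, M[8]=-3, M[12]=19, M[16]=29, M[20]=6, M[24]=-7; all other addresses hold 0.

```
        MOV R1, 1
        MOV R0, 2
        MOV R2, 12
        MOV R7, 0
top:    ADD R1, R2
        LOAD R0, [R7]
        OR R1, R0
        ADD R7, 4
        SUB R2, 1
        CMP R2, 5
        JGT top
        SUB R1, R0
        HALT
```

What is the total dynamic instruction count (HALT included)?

after MOV R1, 1: R1=1
after MOV R0, 2: R0=2
after MOV R2, 12: R2=12
after MOV R7, 0: R7=0
after ADD R1, R2: R1=1+12=13
after LOAD R0, [R7]: R0=M[0]=-4
after OR R1, R0: R1=13|(-4)=-3
after ADD R7, 4: R7=0+4=4
after SUB R2, 1: R2=12-1=11
CMP R2, 5  (cmp 11,5)
JGT top: taken
after ADD R1, R2: R1=(-3)+11=8
after LOAD R0, [R7]: R0=M[4]=23
after OR R1, R0: R1=8|23=31
after ADD R7, 4: R7=4+4=8
after SUB R2, 1: R2=11-1=10
CMP R2, 5  (cmp 10,5)
JGT top: taken
after ADD R1, R2: R1=31+10=41
after LOAD R0, [R7]: R0=M[8]=-3
after OR R1, R0: R1=41|(-3)=-3
after ADD R7, 4: R7=8+4=12
after SUB R2, 1: R2=10-1=9
CMP R2, 5  (cmp 9,5)
JGT top: taken
after ADD R1, R2: R1=(-3)+9=6
after LOAD R0, [R7]: R0=M[12]=19
after OR R1, R0: R1=6|19=23
after ADD R7, 4: R7=12+4=16
after SUB R2, 1: R2=9-1=8
CMP R2, 5  (cmp 8,5)
JGT top: taken
after ADD R1, R2: R1=23+8=31
after LOAD R0, [R7]: R0=M[16]=29
after OR R1, R0: R1=31|29=31
after ADD R7, 4: R7=16+4=20
after SUB R2, 1: R2=8-1=7
CMP R2, 5  (cmp 7,5)
JGT top: taken
after ADD R1, R2: R1=31+7=38
after LOAD R0, [R7]: R0=M[20]=6
after OR R1, R0: R1=38|6=38
after ADD R7, 4: R7=20+4=24
after SUB R2, 1: R2=7-1=6
CMP R2, 5  (cmp 6,5)
JGT top: taken
after ADD R1, R2: R1=38+6=44
after LOAD R0, [R7]: R0=M[24]=-7
after OR R1, R0: R1=44|(-7)=-3
after ADD R7, 4: R7=24+4=28
after SUB R2, 1: R2=6-1=5
CMP R2, 5  (cmp 5,5)
JGT top: not taken
after SUB R1, R0: R1=(-3)-(-7)=4
halt.
Total executed instructions: 55.

55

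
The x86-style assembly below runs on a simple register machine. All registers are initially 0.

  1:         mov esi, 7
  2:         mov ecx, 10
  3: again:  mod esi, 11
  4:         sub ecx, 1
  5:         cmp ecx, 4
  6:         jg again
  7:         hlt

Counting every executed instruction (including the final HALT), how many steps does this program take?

after mov esi, 7: esi=7
after mov ecx, 10: ecx=10
after mod esi, 11: esi=7%11=7
after sub ecx, 1: ecx=10-1=9
cmp ecx, 4  (cmp 9,4)
jg again: taken
after mod esi, 11: esi=7%11=7
after sub ecx, 1: ecx=9-1=8
cmp ecx, 4  (cmp 8,4)
jg again: taken
after mod esi, 11: esi=7%11=7
after sub ecx, 1: ecx=8-1=7
cmp ecx, 4  (cmp 7,4)
jg again: taken
after mod esi, 11: esi=7%11=7
after sub ecx, 1: ecx=7-1=6
cmp ecx, 4  (cmp 6,4)
jg again: taken
after mod esi, 11: esi=7%11=7
after sub ecx, 1: ecx=6-1=5
cmp ecx, 4  (cmp 5,4)
jg again: taken
after mod esi, 11: esi=7%11=7
after sub ecx, 1: ecx=5-1=4
cmp ecx, 4  (cmp 4,4)
jg again: not taken
halt.
Total executed instructions: 27.

27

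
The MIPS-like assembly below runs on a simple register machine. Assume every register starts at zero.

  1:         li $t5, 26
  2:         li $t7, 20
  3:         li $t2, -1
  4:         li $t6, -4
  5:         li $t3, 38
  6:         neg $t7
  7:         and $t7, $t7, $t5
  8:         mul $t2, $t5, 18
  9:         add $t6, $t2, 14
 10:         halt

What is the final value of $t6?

li $t5, 26 → $t5=26
li $t7, 20 → $t7=20
li $t2, -1 → $t2=-1
li $t6, -4 → $t6=-4
li $t3, 38 → $t3=38
neg $t7 → $t7=-(20)=-20
and $t7, $t7, $t5 → $t7=(-20)&26=8
mul $t2, $t5, 18 → $t2=26*18=468
add $t6, $t2, 14 → $t6=468+14=482
halt.

482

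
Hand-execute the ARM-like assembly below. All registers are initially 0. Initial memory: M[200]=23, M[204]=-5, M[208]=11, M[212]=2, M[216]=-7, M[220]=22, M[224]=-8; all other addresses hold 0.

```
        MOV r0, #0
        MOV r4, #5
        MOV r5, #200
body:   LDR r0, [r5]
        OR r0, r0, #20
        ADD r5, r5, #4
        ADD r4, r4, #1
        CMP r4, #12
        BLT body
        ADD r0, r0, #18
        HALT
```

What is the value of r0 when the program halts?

14

after MOV r0, #0: r0=0
after MOV r4, #5: r4=5
after MOV r5, #200: r5=200
after LDR r0, [r5]: r0=M[200]=23
after OR r0, r0, #20: r0=23|20=23
after ADD r5, r5, #4: r5=200+4=204
after ADD r4, r4, #1: r4=5+1=6
CMP r4, #12  (cmp 6,12)
BLT body: taken
after LDR r0, [r5]: r0=M[204]=-5
after OR r0, r0, #20: r0=(-5)|20=-1
after ADD r5, r5, #4: r5=204+4=208
after ADD r4, r4, #1: r4=6+1=7
CMP r4, #12  (cmp 7,12)
BLT body: taken
after LDR r0, [r5]: r0=M[208]=11
after OR r0, r0, #20: r0=11|20=31
after ADD r5, r5, #4: r5=208+4=212
after ADD r4, r4, #1: r4=7+1=8
CMP r4, #12  (cmp 8,12)
BLT body: taken
after LDR r0, [r5]: r0=M[212]=2
after OR r0, r0, #20: r0=2|20=22
after ADD r5, r5, #4: r5=212+4=216
after ADD r4, r4, #1: r4=8+1=9
CMP r4, #12  (cmp 9,12)
BLT body: taken
after LDR r0, [r5]: r0=M[216]=-7
after OR r0, r0, #20: r0=(-7)|20=-3
after ADD r5, r5, #4: r5=216+4=220
after ADD r4, r4, #1: r4=9+1=10
CMP r4, #12  (cmp 10,12)
BLT body: taken
after LDR r0, [r5]: r0=M[220]=22
after OR r0, r0, #20: r0=22|20=22
after ADD r5, r5, #4: r5=220+4=224
after ADD r4, r4, #1: r4=10+1=11
CMP r4, #12  (cmp 11,12)
BLT body: taken
after LDR r0, [r5]: r0=M[224]=-8
after OR r0, r0, #20: r0=(-8)|20=-4
after ADD r5, r5, #4: r5=224+4=228
after ADD r4, r4, #1: r4=11+1=12
CMP r4, #12  (cmp 12,12)
BLT body: not taken
after ADD r0, r0, #18: r0=(-4)+18=14
halt.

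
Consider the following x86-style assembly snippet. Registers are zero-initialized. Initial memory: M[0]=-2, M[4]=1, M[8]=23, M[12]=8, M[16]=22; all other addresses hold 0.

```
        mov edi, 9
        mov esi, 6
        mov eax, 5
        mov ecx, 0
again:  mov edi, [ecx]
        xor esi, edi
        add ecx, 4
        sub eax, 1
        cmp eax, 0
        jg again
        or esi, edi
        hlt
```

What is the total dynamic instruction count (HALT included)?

after mov edi, 9: edi=9
after mov esi, 6: esi=6
after mov eax, 5: eax=5
after mov ecx, 0: ecx=0
after mov edi, [ecx]: edi=M[0]=-2
after xor esi, edi: esi=6^(-2)=-8
after add ecx, 4: ecx=0+4=4
after sub eax, 1: eax=5-1=4
cmp eax, 0  (cmp 4,0)
jg again: taken
after mov edi, [ecx]: edi=M[4]=1
after xor esi, edi: esi=(-8)^1=-7
after add ecx, 4: ecx=4+4=8
after sub eax, 1: eax=4-1=3
cmp eax, 0  (cmp 3,0)
jg again: taken
after mov edi, [ecx]: edi=M[8]=23
after xor esi, edi: esi=(-7)^23=-18
after add ecx, 4: ecx=8+4=12
after sub eax, 1: eax=3-1=2
cmp eax, 0  (cmp 2,0)
jg again: taken
after mov edi, [ecx]: edi=M[12]=8
after xor esi, edi: esi=(-18)^8=-26
after add ecx, 4: ecx=12+4=16
after sub eax, 1: eax=2-1=1
cmp eax, 0  (cmp 1,0)
jg again: taken
after mov edi, [ecx]: edi=M[16]=22
after xor esi, edi: esi=(-26)^22=-16
after add ecx, 4: ecx=16+4=20
after sub eax, 1: eax=1-1=0
cmp eax, 0  (cmp 0,0)
jg again: not taken
after or esi, edi: esi=(-16)|22=-10
halt.
Total executed instructions: 36.

36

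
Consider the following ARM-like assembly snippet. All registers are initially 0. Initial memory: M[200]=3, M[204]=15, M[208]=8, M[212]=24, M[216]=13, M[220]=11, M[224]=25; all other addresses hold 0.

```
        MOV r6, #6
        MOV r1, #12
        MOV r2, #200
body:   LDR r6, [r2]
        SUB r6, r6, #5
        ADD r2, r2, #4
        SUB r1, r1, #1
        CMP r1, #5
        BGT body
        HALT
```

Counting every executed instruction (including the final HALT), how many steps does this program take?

46

MOV r6, #6 → r6=6
MOV r1, #12 → r1=12
MOV r2, #200 → r2=200
LDR r6, [r2] → r6=M[200]=3
SUB r6, r6, #5 → r6=3-5=-2
ADD r2, r2, #4 → r2=200+4=204
SUB r1, r1, #1 → r1=12-1=11
CMP r1, #5  (cmp 11,5)
BGT body: taken
LDR r6, [r2] → r6=M[204]=15
SUB r6, r6, #5 → r6=15-5=10
ADD r2, r2, #4 → r2=204+4=208
SUB r1, r1, #1 → r1=11-1=10
CMP r1, #5  (cmp 10,5)
BGT body: taken
LDR r6, [r2] → r6=M[208]=8
SUB r6, r6, #5 → r6=8-5=3
ADD r2, r2, #4 → r2=208+4=212
SUB r1, r1, #1 → r1=10-1=9
CMP r1, #5  (cmp 9,5)
BGT body: taken
LDR r6, [r2] → r6=M[212]=24
SUB r6, r6, #5 → r6=24-5=19
ADD r2, r2, #4 → r2=212+4=216
SUB r1, r1, #1 → r1=9-1=8
CMP r1, #5  (cmp 8,5)
BGT body: taken
LDR r6, [r2] → r6=M[216]=13
SUB r6, r6, #5 → r6=13-5=8
ADD r2, r2, #4 → r2=216+4=220
SUB r1, r1, #1 → r1=8-1=7
CMP r1, #5  (cmp 7,5)
BGT body: taken
LDR r6, [r2] → r6=M[220]=11
SUB r6, r6, #5 → r6=11-5=6
ADD r2, r2, #4 → r2=220+4=224
SUB r1, r1, #1 → r1=7-1=6
CMP r1, #5  (cmp 6,5)
BGT body: taken
LDR r6, [r2] → r6=M[224]=25
SUB r6, r6, #5 → r6=25-5=20
ADD r2, r2, #4 → r2=224+4=228
SUB r1, r1, #1 → r1=6-1=5
CMP r1, #5  (cmp 5,5)
BGT body: not taken
halt.
Total executed instructions: 46.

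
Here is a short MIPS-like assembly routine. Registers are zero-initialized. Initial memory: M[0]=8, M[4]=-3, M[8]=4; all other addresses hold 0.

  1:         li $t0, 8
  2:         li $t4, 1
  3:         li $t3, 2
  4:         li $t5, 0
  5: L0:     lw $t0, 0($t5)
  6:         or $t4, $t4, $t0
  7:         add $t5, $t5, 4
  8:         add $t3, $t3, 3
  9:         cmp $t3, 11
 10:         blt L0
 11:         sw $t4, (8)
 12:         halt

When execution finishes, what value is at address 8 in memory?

-3

$t0=8
$t4=1
$t3=2
$t5=0
$t0=M[0]=8
$t4=1|8=9
$t5=0+4=4
$t3=2+3=5
cmp $t3, 11  (cmp 5,11)
blt L0: taken
$t0=M[4]=-3
$t4=9|(-3)=-3
$t5=4+4=8
$t3=5+3=8
cmp $t3, 11  (cmp 8,11)
blt L0: taken
$t0=M[8]=4
$t4=(-3)|4=-3
$t5=8+4=12
$t3=8+3=11
cmp $t3, 11  (cmp 11,11)
blt L0: not taken
sw $t4, (8) → M[8]=-3
halt.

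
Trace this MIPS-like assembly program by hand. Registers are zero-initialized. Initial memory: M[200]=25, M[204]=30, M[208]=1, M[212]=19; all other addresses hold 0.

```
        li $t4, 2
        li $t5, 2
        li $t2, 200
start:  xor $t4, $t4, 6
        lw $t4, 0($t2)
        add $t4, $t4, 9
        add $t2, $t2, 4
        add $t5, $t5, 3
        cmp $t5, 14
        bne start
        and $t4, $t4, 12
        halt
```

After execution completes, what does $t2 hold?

216

li $t4, 2 → $t4=2
li $t5, 2 → $t5=2
li $t2, 200 → $t2=200
xor $t4, $t4, 6 → $t4=2^6=4
lw $t4, 0($t2) → $t4=M[200]=25
add $t4, $t4, 9 → $t4=25+9=34
add $t2, $t2, 4 → $t2=200+4=204
add $t5, $t5, 3 → $t5=2+3=5
cmp $t5, 14  (cmp 5,14)
bne start: taken
xor $t4, $t4, 6 → $t4=34^6=36
lw $t4, 0($t2) → $t4=M[204]=30
add $t4, $t4, 9 → $t4=30+9=39
add $t2, $t2, 4 → $t2=204+4=208
add $t5, $t5, 3 → $t5=5+3=8
cmp $t5, 14  (cmp 8,14)
bne start: taken
xor $t4, $t4, 6 → $t4=39^6=33
lw $t4, 0($t2) → $t4=M[208]=1
add $t4, $t4, 9 → $t4=1+9=10
add $t2, $t2, 4 → $t2=208+4=212
add $t5, $t5, 3 → $t5=8+3=11
cmp $t5, 14  (cmp 11,14)
bne start: taken
xor $t4, $t4, 6 → $t4=10^6=12
lw $t4, 0($t2) → $t4=M[212]=19
add $t4, $t4, 9 → $t4=19+9=28
add $t2, $t2, 4 → $t2=212+4=216
add $t5, $t5, 3 → $t5=11+3=14
cmp $t5, 14  (cmp 14,14)
bne start: not taken
and $t4, $t4, 12 → $t4=28&12=12
halt.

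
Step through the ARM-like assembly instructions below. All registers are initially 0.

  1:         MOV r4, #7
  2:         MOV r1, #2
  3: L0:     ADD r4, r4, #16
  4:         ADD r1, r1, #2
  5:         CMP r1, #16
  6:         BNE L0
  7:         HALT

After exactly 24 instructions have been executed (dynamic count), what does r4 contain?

r4=7
r1=2
r4=7+16=23
r1=2+2=4
CMP r1, #16  (cmp 4,16)
BNE L0: taken
r4=23+16=39
r1=4+2=6
CMP r1, #16  (cmp 6,16)
BNE L0: taken
r4=39+16=55
r1=6+2=8
CMP r1, #16  (cmp 8,16)
BNE L0: taken
r4=55+16=71
r1=8+2=10
CMP r1, #16  (cmp 10,16)
BNE L0: taken
r4=71+16=87
r1=10+2=12
CMP r1, #16  (cmp 12,16)
BNE L0: taken
r4=87+16=103
r1=12+2=14
After step 24: r4 = 103.

103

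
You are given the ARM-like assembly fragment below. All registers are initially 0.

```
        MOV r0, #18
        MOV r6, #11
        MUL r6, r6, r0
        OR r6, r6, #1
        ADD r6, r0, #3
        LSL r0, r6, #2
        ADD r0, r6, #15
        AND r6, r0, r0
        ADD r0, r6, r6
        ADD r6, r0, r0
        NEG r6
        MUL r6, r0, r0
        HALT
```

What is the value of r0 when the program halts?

72

after MOV r0, #18: r0=18
after MOV r6, #11: r6=11
after MUL r6, r6, r0: r6=11*18=198
after OR r6, r6, #1: r6=198|1=199
after ADD r6, r0, #3: r6=18+3=21
after LSL r0, r6, #2: r0=21<<2=84
after ADD r0, r6, #15: r0=21+15=36
after AND r6, r0, r0: r6=36&36=36
after ADD r0, r6, r6: r0=36+36=72
after ADD r6, r0, r0: r6=72+72=144
after NEG r6: r6=-(144)=-144
after MUL r6, r0, r0: r6=72*72=5184
halt.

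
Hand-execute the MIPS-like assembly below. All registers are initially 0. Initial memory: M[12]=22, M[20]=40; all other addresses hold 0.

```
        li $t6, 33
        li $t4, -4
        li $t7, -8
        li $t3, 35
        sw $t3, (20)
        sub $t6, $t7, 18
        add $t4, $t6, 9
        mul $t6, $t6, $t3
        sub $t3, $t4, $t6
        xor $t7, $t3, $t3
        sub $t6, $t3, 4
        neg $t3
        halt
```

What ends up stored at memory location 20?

35

li $t6, 33 → $t6=33
li $t4, -4 → $t4=-4
li $t7, -8 → $t7=-8
li $t3, 35 → $t3=35
sw $t3, (20) → M[20]=35
sub $t6, $t7, 18 → $t6=(-8)-18=-26
add $t4, $t6, 9 → $t4=(-26)+9=-17
mul $t6, $t6, $t3 → $t6=(-26)*35=-910
sub $t3, $t4, $t6 → $t3=(-17)-(-910)=893
xor $t7, $t3, $t3 → $t7=893^893=0
sub $t6, $t3, 4 → $t6=893-4=889
neg $t3 → $t3=-(893)=-893
halt.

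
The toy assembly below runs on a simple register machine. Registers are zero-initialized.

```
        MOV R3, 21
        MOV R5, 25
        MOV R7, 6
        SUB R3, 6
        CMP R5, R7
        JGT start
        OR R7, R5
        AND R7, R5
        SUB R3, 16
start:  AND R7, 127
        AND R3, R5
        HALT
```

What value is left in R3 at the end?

MOV R3, 21 → R3=21
MOV R5, 25 → R5=25
MOV R7, 6 → R7=6
SUB R3, 6 → R3=21-6=15
CMP R5, R7  (cmp 25,6)
JGT start: taken
AND R7, 127 → R7=6&127=6
AND R3, R5 → R3=15&25=9
halt.

9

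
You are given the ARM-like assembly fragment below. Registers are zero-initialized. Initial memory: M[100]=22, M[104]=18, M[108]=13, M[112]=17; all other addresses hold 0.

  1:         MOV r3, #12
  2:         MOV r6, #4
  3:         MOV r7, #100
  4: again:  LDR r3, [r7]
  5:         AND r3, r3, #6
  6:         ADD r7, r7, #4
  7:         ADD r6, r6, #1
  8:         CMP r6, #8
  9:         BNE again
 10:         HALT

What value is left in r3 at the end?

after MOV r3, #12: r3=12
after MOV r6, #4: r6=4
after MOV r7, #100: r7=100
after LDR r3, [r7]: r3=M[100]=22
after AND r3, r3, #6: r3=22&6=6
after ADD r7, r7, #4: r7=100+4=104
after ADD r6, r6, #1: r6=4+1=5
CMP r6, #8  (cmp 5,8)
BNE again: taken
after LDR r3, [r7]: r3=M[104]=18
after AND r3, r3, #6: r3=18&6=2
after ADD r7, r7, #4: r7=104+4=108
after ADD r6, r6, #1: r6=5+1=6
CMP r6, #8  (cmp 6,8)
BNE again: taken
after LDR r3, [r7]: r3=M[108]=13
after AND r3, r3, #6: r3=13&6=4
after ADD r7, r7, #4: r7=108+4=112
after ADD r6, r6, #1: r6=6+1=7
CMP r6, #8  (cmp 7,8)
BNE again: taken
after LDR r3, [r7]: r3=M[112]=17
after AND r3, r3, #6: r3=17&6=0
after ADD r7, r7, #4: r7=112+4=116
after ADD r6, r6, #1: r6=7+1=8
CMP r6, #8  (cmp 8,8)
BNE again: not taken
halt.

0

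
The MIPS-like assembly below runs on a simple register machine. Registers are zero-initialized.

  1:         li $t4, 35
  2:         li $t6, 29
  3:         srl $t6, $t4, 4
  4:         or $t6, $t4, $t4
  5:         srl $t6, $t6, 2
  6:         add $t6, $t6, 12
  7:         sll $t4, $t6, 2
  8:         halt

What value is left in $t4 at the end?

80

after li $t4, 35: $t4=35
after li $t6, 29: $t6=29
after srl $t6, $t4, 4: $t6=35>>4=2
after or $t6, $t4, $t4: $t6=35|35=35
after srl $t6, $t6, 2: $t6=35>>2=8
after add $t6, $t6, 12: $t6=8+12=20
after sll $t4, $t6, 2: $t4=20<<2=80
halt.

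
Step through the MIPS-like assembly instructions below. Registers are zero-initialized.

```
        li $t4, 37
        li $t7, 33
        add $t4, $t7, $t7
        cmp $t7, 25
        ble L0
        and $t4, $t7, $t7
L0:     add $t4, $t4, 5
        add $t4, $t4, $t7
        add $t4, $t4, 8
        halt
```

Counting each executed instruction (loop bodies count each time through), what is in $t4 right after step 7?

38

$t4=37
$t7=33
$t4=33+33=66
cmp $t7, 25  (cmp 33,25)
ble L0: not taken
$t4=33&33=33
$t4=33+5=38
After step 7: $t4 = 38.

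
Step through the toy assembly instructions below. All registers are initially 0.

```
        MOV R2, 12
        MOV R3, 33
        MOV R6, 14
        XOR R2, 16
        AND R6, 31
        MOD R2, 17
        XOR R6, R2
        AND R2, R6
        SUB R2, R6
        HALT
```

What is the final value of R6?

5

after MOV R2, 12: R2=12
after MOV R3, 33: R3=33
after MOV R6, 14: R6=14
after XOR R2, 16: R2=12^16=28
after AND R6, 31: R6=14&31=14
after MOD R2, 17: R2=28%17=11
after XOR R6, R2: R6=14^11=5
after AND R2, R6: R2=11&5=1
after SUB R2, R6: R2=1-5=-4
halt.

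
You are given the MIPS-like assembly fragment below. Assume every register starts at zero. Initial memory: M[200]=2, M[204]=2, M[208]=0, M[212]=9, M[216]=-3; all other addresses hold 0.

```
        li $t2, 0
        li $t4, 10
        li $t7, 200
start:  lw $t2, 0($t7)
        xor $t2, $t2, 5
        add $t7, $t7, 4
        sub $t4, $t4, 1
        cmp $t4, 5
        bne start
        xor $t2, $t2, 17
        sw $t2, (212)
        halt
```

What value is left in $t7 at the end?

220

li $t2, 0 → $t2=0
li $t4, 10 → $t4=10
li $t7, 200 → $t7=200
lw $t2, 0($t7) → $t2=M[200]=2
xor $t2, $t2, 5 → $t2=2^5=7
add $t7, $t7, 4 → $t7=200+4=204
sub $t4, $t4, 1 → $t4=10-1=9
cmp $t4, 5  (cmp 9,5)
bne start: taken
lw $t2, 0($t7) → $t2=M[204]=2
xor $t2, $t2, 5 → $t2=2^5=7
add $t7, $t7, 4 → $t7=204+4=208
sub $t4, $t4, 1 → $t4=9-1=8
cmp $t4, 5  (cmp 8,5)
bne start: taken
lw $t2, 0($t7) → $t2=M[208]=0
xor $t2, $t2, 5 → $t2=0^5=5
add $t7, $t7, 4 → $t7=208+4=212
sub $t4, $t4, 1 → $t4=8-1=7
cmp $t4, 5  (cmp 7,5)
bne start: taken
lw $t2, 0($t7) → $t2=M[212]=9
xor $t2, $t2, 5 → $t2=9^5=12
add $t7, $t7, 4 → $t7=212+4=216
sub $t4, $t4, 1 → $t4=7-1=6
cmp $t4, 5  (cmp 6,5)
bne start: taken
lw $t2, 0($t7) → $t2=M[216]=-3
xor $t2, $t2, 5 → $t2=(-3)^5=-8
add $t7, $t7, 4 → $t7=216+4=220
sub $t4, $t4, 1 → $t4=6-1=5
cmp $t4, 5  (cmp 5,5)
bne start: not taken
xor $t2, $t2, 17 → $t2=(-8)^17=-23
sw $t2, (212) → M[212]=-23
halt.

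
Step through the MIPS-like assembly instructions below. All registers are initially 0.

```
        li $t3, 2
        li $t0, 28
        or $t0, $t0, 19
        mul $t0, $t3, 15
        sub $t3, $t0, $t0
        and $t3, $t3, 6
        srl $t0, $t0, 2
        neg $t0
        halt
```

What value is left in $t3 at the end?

0

$t3=2
$t0=28
$t0=28|19=31
$t0=2*15=30
$t3=30-30=0
$t3=0&6=0
$t0=30>>2=7
$t0=-(7)=-7
halt.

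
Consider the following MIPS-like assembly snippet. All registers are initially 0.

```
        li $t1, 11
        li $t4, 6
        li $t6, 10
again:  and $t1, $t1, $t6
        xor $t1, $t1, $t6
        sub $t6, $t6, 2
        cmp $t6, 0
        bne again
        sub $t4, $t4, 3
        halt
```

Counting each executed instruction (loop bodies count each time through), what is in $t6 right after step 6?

after li $t1, 11: $t1=11
after li $t4, 6: $t4=6
after li $t6, 10: $t6=10
after and $t1, $t1, $t6: $t1=11&10=10
after xor $t1, $t1, $t6: $t1=10^10=0
after sub $t6, $t6, 2: $t6=10-2=8
After step 6: $t6 = 8.

8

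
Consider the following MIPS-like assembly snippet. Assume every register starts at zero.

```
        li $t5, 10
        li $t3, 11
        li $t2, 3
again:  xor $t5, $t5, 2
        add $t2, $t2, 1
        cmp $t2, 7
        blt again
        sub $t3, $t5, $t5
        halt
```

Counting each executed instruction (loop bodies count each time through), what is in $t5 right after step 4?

$t5=10
$t3=11
$t2=3
$t5=10^2=8
After step 4: $t5 = 8.

8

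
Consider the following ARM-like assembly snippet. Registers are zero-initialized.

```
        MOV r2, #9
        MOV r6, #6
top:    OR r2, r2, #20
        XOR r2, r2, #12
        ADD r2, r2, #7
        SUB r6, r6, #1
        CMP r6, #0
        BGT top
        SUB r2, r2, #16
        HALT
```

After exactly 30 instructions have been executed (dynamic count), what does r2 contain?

96

r2=9
r6=6
r2=9|20=29
r2=29^12=17
r2=17+7=24
r6=6-1=5
CMP r6, #0  (cmp 5,0)
BGT top: taken
r2=24|20=28
r2=28^12=16
r2=16+7=23
r6=5-1=4
CMP r6, #0  (cmp 4,0)
BGT top: taken
r2=23|20=23
r2=23^12=27
r2=27+7=34
r6=4-1=3
CMP r6, #0  (cmp 3,0)
BGT top: taken
r2=34|20=54
r2=54^12=58
r2=58+7=65
r6=3-1=2
CMP r6, #0  (cmp 2,0)
BGT top: taken
r2=65|20=85
r2=85^12=89
r2=89+7=96
r6=2-1=1
After step 30: r2 = 96.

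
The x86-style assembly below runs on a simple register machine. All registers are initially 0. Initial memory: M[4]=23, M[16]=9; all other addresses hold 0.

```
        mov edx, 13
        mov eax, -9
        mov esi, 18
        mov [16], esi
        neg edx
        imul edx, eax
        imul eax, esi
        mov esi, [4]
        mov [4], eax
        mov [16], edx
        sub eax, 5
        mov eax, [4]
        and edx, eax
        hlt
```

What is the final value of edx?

84

after mov edx, 13: edx=13
after mov eax, -9: eax=-9
after mov esi, 18: esi=18
mov [16], esi → M[16]=18
after neg edx: edx=-(13)=-13
after imul edx, eax: edx=(-13)*(-9)=117
after imul eax, esi: eax=(-9)*18=-162
after mov esi, [4]: esi=M[4]=23
mov [4], eax → M[4]=-162
mov [16], edx → M[16]=117
after sub eax, 5: eax=(-162)-5=-167
after mov eax, [4]: eax=M[4]=-162
after and edx, eax: edx=117&(-162)=84
halt.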